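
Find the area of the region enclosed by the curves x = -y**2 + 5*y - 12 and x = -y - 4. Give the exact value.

Both boundary curves give x as a function of y, so integrate with respect to y. Setting them equal: -y**2 + 6*y - 8 = 0, i.e. -(y - 4)*(y - 2) = 0, so they meet at y = 2, 4.
For y in [2, 4], x = -y**2 + 5*y - 12 is on the right; area = ∫[2,4] (-y**2 + 6*y - 8) dy = 4/3.

4/3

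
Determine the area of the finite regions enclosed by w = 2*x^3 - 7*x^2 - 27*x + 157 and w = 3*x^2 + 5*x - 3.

Set the curves equal: 2*x^3 - 7*x^2 - 27*x + 157 = 3*x^2 + 5*x - 3, so 2*x^3 - 10*x^2 - 32*x + 160 = 0, which factors as 2*(x - 5)*(x - 4)*(x + 4) = 0. The curves meet at x = -4, 4, 5.
On [-4, 4], w = 2*x^3 - 7*x^2 - 27*x + 157 is on top; that piece has area ∫[-4,4] (2*x^3 - 10*x^2 - 32*x + 160) dx = 2560/3.
On [4, 5], w = 3*x^2 + 5*x - 3 is on top; that piece has area ∫[4,5] (-(2*x^3 - 10*x^2 - 32*x + 160)) dx = 17/6.
Total enclosed area = 2560/3 + 17/6 = 5137/6.

5137/6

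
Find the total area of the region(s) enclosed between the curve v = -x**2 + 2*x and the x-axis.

4/3

The curve meets the x-axis where -x**2 + 2*x = 0, i.e. -x*(x - 2) = 0, at x = 0, 2.
On [0, 2] the curve lies above the axis; ∫[0,2] (-x**2 + 2*x) dx = 4/3, giving area 4/3.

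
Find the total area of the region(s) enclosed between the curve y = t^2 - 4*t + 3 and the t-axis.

The curve meets the t-axis where t^2 - 4*t + 3 = 0, i.e. (t - 3)*(t - 1) = 0, at t = 1, 3.
On [1, 3] the curve lies below the axis; ∫[1,3] (t^2 - 4*t + 3) dt = -4/3, giving area 4/3.

4/3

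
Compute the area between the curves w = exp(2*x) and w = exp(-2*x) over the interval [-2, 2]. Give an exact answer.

The difference (exp(2*x)) - (exp(-2*x)) = exp(2*x) - exp(-2*x) changes sign at x = 0 inside [-2, 2], so split the integral there.
∫[-2,0] (exp(2*x) - exp(-2*x)) dx = -exp(4)/2 - exp(-4)/2 + 1; the area of that piece is -1 + exp(-4)/2 + exp(4)/2.
∫[0,2] (exp(2*x) - exp(-2*x)) dx = -1 + exp(-4)/2 + exp(4)/2.
Total area = (-1 + exp(-4)/2 + exp(4)/2) + (-1 + exp(-4)/2 + exp(4)/2) = -2 + exp(-4) + exp(4).

-2 + exp(-4) + exp(4)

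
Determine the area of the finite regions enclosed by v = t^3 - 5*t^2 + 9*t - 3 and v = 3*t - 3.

37/12

Set the curves equal: t^3 - 5*t^2 + 9*t - 3 = 3*t - 3, so t^3 - 5*t^2 + 6*t = 0, which factors as t*(t - 3)*(t - 2) = 0. The curves meet at t = 0, 2, 3.
On [0, 2], v = t^3 - 5*t^2 + 9*t - 3 is on top; that piece has area ∫[0,2] (t^3 - 5*t^2 + 6*t) dt = 8/3.
On [2, 3], v = 3*t - 3 is on top; that piece has area ∫[2,3] (-(t^3 - 5*t^2 + 6*t)) dt = 5/12.
Total enclosed area = 8/3 + 5/12 = 37/12.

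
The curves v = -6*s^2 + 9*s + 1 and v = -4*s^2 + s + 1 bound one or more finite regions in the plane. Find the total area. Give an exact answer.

64/3

Set the curves equal: -6*s^2 + 9*s + 1 = -4*s^2 + s + 1, so -2*s^2 + 8*s = 0, which factors as -2*s*(s - 4) = 0. The curves meet at s = 0, 4.
On [0, 4], v = -6*s^2 + 9*s + 1 is on top; that piece has area ∫[0,4] (-2*s^2 + 8*s) ds = 64/3.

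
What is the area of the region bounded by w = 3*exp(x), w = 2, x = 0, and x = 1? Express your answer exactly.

-5 + 3*exp(1)

On [0, 1], (3*exp(x)) - (2) = 3*exp(x) - 2 is ≥ 0 throughout, so the area is a single integral of |3*exp(x) - 2|.
∫[0,1] (3*exp(x) - 2) dx = -5 + 3*exp(1).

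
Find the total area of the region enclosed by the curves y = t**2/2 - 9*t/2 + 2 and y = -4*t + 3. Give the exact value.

9/4

Set the curves equal: t**2/2 - 9*t/2 + 2 = -4*t + 3, so t**2/2 - t/2 - 1 = 0, which factors as (t - 2)*(t + 1)/2 = 0. The curves meet at t = -1, 2.
On [-1, 2], y = -4*t + 3 is on top; that piece has area ∫[-1,2] (-(t**2/2 - t/2 - 1)) dt = 9/4.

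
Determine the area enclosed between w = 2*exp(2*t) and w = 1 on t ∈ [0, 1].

-2 + exp(2)

On [0, 1], (2*exp(2*t)) - (1) = 2*exp(2*t) - 1 is ≥ 0 throughout, so the area is a single integral of |2*exp(2*t) - 1|.
∫[0,1] (2*exp(2*t) - 1) dt = -2 + exp(2).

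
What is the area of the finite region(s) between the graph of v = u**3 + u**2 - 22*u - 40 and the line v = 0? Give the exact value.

3901/12

The curve meets the u-axis where u**3 + u**2 - 22*u - 40 = 0, i.e. (u - 5)*(u + 2)*(u + 4) = 0, at u = -4, -2, 5.
On [-4, -2] the curve lies above the axis; ∫[-4,-2] (u**3 + u**2 - 22*u - 40) du = 32/3, giving area 32/3.
On [-2, 5] the curve lies below the axis; ∫[-2,5] (u**3 + u**2 - 22*u - 40) du = -3773/12, giving area 3773/12.
Total area = 32/3 + 3773/12 = 3901/12.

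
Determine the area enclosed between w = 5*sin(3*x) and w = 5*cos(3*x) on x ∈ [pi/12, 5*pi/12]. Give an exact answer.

10*sqrt(2)/3

On [pi/12, 5*pi/12], (5*sin(3*x)) - (5*cos(3*x)) = 5*sin(3*x) - 5*cos(3*x) is ≥ 0 throughout, so the area is a single integral of |5*sin(3*x) - 5*cos(3*x)|.
∫[pi/12,5*pi/12] (5*sin(3*x) - 5*cos(3*x)) dx = 10*sqrt(2)/3.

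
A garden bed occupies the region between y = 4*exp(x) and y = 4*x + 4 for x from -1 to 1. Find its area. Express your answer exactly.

On [-1, 1], (4*exp(x)) - (4*x + 4) = -4*x + 4*exp(x) - 4 is ≥ 0 throughout, so the area is a single integral of |-4*x + 4*exp(x) - 4|.
∫[-1,1] (-4*x + 4*exp(x) - 4) dx = -8 - 4*exp(-1) + 4*exp(1).

-8 - 4*exp(-1) + 4*exp(1)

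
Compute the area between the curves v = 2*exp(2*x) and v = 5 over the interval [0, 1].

-9 - 11*log(2)/2 + log(10)/2 + 9*log(5)/2 + exp(2)

The difference (2*exp(2*x)) - (5) = 2*exp(2*x) - 5 changes sign at x = -log(2)/2 + log(5)/2 inside [0, 1], so split the integral there.
∫[0,-log(2)/2 + log(5)/2] (2*exp(2*x) - 5) dx = log(4*sqrt(10)/125) + 3/2; the area of that piece is -3/2 + log(25*sqrt(10)/8).
∫[-log(2)/2 + log(5)/2,1] (2*exp(2*x) - 5) dx = -15/2 - 5*log(2)/2 + 5*log(5)/2 + exp(2).
Total area = (-3/2 + log(25*sqrt(10)/8)) + (-15/2 - 5*log(2)/2 + 5*log(5)/2 + exp(2)) = -9 - 11*log(2)/2 + log(10)/2 + 9*log(5)/2 + exp(2).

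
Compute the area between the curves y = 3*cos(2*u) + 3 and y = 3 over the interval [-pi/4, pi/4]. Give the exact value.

On [-pi/4, pi/4], (3*cos(2*u) + 3) - (3) = 3*cos(2*u) is ≥ 0 throughout, so the area is a single integral of |3*cos(2*u)|.
∫[-pi/4,pi/4] (3*cos(2*u)) du = 3.

3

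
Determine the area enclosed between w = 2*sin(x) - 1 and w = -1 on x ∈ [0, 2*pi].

8

The difference (2*sin(x) - 1) - (-1) = 2*sin(x) changes sign at x = pi inside [0, 2*pi], so split the integral there.
∫[0,pi] (2*sin(x)) dx = 4.
∫[pi,2*pi] (2*sin(x)) dx = -4; the area of that piece is 4.
Total area = 4 + 4 = 8.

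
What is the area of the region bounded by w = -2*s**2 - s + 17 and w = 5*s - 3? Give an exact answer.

Set the curves equal: -2*s**2 - s + 17 = 5*s - 3, so -2*s**2 - 6*s + 20 = 0, which factors as -2*(s - 2)*(s + 5) = 0. The curves meet at s = -5, 2.
On [-5, 2], w = -2*s**2 - s + 17 is on top; that piece has area ∫[-5,2] (-2*s**2 - 6*s + 20) ds = 343/3.

343/3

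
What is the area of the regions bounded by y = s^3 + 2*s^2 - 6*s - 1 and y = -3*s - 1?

Set the curves equal: s^3 + 2*s^2 - 6*s - 1 = -3*s - 1, so s^3 + 2*s^2 - 3*s = 0, which factors as s*(s - 1)*(s + 3) = 0. The curves meet at s = -3, 0, 1.
On [-3, 0], y = s^3 + 2*s^2 - 6*s - 1 is on top; that piece has area ∫[-3,0] (s^3 + 2*s^2 - 3*s) ds = 45/4.
On [0, 1], y = -3*s - 1 is on top; that piece has area ∫[0,1] (-(s^3 + 2*s^2 - 3*s)) ds = 7/12.
Total enclosed area = 45/4 + 7/12 = 71/6.

71/6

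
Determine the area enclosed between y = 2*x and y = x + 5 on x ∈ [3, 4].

3/2

On [3, 4], (2*x) - (x + 5) = x - 5 is ≤ 0 throughout, so the area is a single integral of |x - 5|.
∫[3,4] (x - 5) dx = -3/2; the area of that piece is 3/2.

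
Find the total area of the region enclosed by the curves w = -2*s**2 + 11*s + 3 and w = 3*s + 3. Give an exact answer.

64/3

Set the curves equal: -2*s**2 + 11*s + 3 = 3*s + 3, so -2*s**2 + 8*s = 0, which factors as -2*s*(s - 4) = 0. The curves meet at s = 0, 4.
On [0, 4], w = -2*s**2 + 11*s + 3 is on top; that piece has area ∫[0,4] (-2*s**2 + 8*s) ds = 64/3.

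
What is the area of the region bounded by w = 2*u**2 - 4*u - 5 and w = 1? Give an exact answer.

Set the curves equal: 2*u**2 - 4*u - 5 = 1, so 2*u**2 - 4*u - 6 = 0, which factors as 2*(u - 3)*(u + 1) = 0. The curves meet at u = -1, 3.
On [-1, 3], w = 1 is on top; that piece has area ∫[-1,3] (-(2*u**2 - 4*u - 6)) du = 64/3.

64/3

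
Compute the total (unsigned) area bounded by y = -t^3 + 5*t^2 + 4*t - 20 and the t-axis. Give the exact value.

The curve meets the t-axis where -t^3 + 5*t^2 + 4*t - 20 = 0, i.e. -(t - 5)*(t - 2)*(t + 2) = 0, at t = -2, 2, 5.
On [-2, 2] the curve lies below the axis; ∫[-2,2] (-t^3 + 5*t^2 + 4*t - 20) dt = -160/3, giving area 160/3.
On [2, 5] the curve lies above the axis; ∫[2,5] (-t^3 + 5*t^2 + 4*t - 20) dt = 99/4, giving area 99/4.
Total area = 160/3 + 99/4 = 937/12.

937/12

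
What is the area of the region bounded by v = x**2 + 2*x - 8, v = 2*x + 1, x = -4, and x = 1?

The difference (x**2 + 2*x - 8) - (2*x + 1) = x**2 - 9 changes sign at x = -3 inside [-4, 1], so split the integral there.
∫[-4,-3] (x**2 - 9) dx = 10/3.
∫[-3,1] (x**2 - 9) dx = -80/3; the area of that piece is 80/3.
Total area = 10/3 + 80/3 = 30.

30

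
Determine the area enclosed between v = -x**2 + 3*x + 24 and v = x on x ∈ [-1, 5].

126

On [-1, 5], (-x**2 + 3*x + 24) - (x) = -x**2 + 2*x + 24 is ≥ 0 throughout, so the area is a single integral of |-x**2 + 2*x + 24|.
∫[-1,5] (-x**2 + 2*x + 24) dx = 126.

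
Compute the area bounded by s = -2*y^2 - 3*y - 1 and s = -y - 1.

Both boundary curves give s as a function of y, so integrate with respect to y. Setting them equal: -2*y^2 - 2*y = 0, i.e. -2*y*(y + 1) = 0, so they meet at y = -1, 0.
For y in [-1, 0], s = -2*y^2 - 3*y - 1 is on the right; area = ∫[-1,0] (-2*y^2 - 2*y) dy = 1/3.

1/3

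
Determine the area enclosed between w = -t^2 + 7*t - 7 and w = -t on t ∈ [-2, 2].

116/3

The difference (-t^2 + 7*t - 7) - (-t) = -t^2 + 8*t - 7 changes sign at t = 1 inside [-2, 2], so split the integral there.
∫[-2,1] (-t^2 + 8*t - 7) dt = -36; the area of that piece is 36.
∫[1,2] (-t^2 + 8*t - 7) dt = 8/3.
Total area = 36 + 8/3 = 116/3.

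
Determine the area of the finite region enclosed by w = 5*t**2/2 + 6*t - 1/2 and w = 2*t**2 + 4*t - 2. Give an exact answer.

Set the curves equal: 5*t**2/2 + 6*t - 1/2 = 2*t**2 + 4*t - 2, so t**2/2 + 2*t + 3/2 = 0, which factors as (t + 1)*(t + 3)/2 = 0. The curves meet at t = -3, -1.
On [-3, -1], w = 2*t**2 + 4*t - 2 is on top; that piece has area ∫[-3,-1] (-(t**2/2 + 2*t + 3/2)) dt = 2/3.

2/3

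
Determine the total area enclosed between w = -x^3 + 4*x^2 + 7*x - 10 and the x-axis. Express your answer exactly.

937/12

The curve meets the x-axis where -x^3 + 4*x^2 + 7*x - 10 = 0, i.e. -(x - 5)*(x - 1)*(x + 2) = 0, at x = -2, 1, 5.
On [-2, 1] the curve lies below the axis; ∫[-2,1] (-x^3 + 4*x^2 + 7*x - 10) dx = -99/4, giving area 99/4.
On [1, 5] the curve lies above the axis; ∫[1,5] (-x^3 + 4*x^2 + 7*x - 10) dx = 160/3, giving area 160/3.
Total area = 99/4 + 160/3 = 937/12.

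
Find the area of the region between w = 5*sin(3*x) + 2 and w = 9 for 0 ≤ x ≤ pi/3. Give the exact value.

On [0, pi/3], (5*sin(3*x) + 2) - (9) = 5*sin(3*x) - 7 is ≤ 0 throughout, so the area is a single integral of |5*sin(3*x) - 7|.
∫[0,pi/3] (5*sin(3*x) - 7) dx = 10/3 - 7*pi/3; the area of that piece is -10/3 + 7*pi/3.

-10/3 + 7*pi/3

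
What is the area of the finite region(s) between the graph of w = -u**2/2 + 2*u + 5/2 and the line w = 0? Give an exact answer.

The curve meets the u-axis where -u**2/2 + 2*u + 5/2 = 0, i.e. -(u - 5)*(u + 1)/2 = 0, at u = -1, 5.
On [-1, 5] the curve lies above the axis; ∫[-1,5] (-u**2/2 + 2*u + 5/2) du = 18, giving area 18.

18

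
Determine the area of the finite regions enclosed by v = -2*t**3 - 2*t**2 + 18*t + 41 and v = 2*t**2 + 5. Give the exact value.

Set the curves equal: -2*t**3 - 2*t**2 + 18*t + 41 = 2*t**2 + 5, so -2*t**3 - 4*t**2 + 18*t + 36 = 0, which factors as -2*(t - 3)*(t + 2)*(t + 3) = 0. The curves meet at t = -3, -2, 3.
On [-3, -2], v = 2*t**2 + 5 is on top; that piece has area ∫[-3,-2] (-(-2*t**3 - 4*t**2 + 18*t + 36)) dt = 11/6.
On [-2, 3], v = -2*t**3 - 2*t**2 + 18*t + 41 is on top; that piece has area ∫[-2,3] (-2*t**3 - 4*t**2 + 18*t + 36) dt = 875/6.
Total enclosed area = 11/6 + 875/6 = 443/3.

443/3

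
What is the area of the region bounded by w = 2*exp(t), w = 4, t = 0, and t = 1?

The difference (2*exp(t)) - (4) = 2*exp(t) - 4 changes sign at t = log(2) inside [0, 1], so split the integral there.
∫[0,log(2)] (2*exp(t) - 4) dt = 2 - log(16); the area of that piece is -2 + log(16).
∫[log(2),1] (2*exp(t) - 4) dt = -8 + 4*log(2) + 2*exp(1).
Total area = (-2 + log(16)) + (-8 + 4*log(2) + 2*exp(1)) = -10 + 2*exp(1) + 8*log(2).

-10 + 2*exp(1) + 8*log(2)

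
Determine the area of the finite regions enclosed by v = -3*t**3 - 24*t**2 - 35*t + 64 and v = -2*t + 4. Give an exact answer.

Set the curves equal: -3*t**3 - 24*t**2 - 35*t + 64 = -2*t + 4, so -3*t**3 - 24*t**2 - 33*t + 60 = 0, which factors as -3*(t - 1)*(t + 4)*(t + 5) = 0. The curves meet at t = -5, -4, 1.
On [-5, -4], v = -2*t + 4 is on top; that piece has area ∫[-5,-4] (-(-3*t**3 - 24*t**2 - 33*t + 60)) dt = 11/4.
On [-4, 1], v = -3*t**3 - 24*t**2 - 35*t + 64 is on top; that piece has area ∫[-4,1] (-3*t**3 - 24*t**2 - 33*t + 60) dt = 875/4.
Total enclosed area = 11/4 + 875/4 = 443/2.

443/2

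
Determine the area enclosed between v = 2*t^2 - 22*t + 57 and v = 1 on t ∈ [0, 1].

137/3

On [0, 1], (2*t^2 - 22*t + 57) - (1) = 2*t^2 - 22*t + 56 is ≥ 0 throughout, so the area is a single integral of |2*t^2 - 22*t + 56|.
∫[0,1] (2*t^2 - 22*t + 56) dt = 137/3.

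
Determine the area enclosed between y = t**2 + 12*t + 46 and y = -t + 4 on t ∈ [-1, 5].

On [-1, 5], (t**2 + 12*t + 46) - (-t + 4) = t**2 + 13*t + 42 is ≥ 0 throughout, so the area is a single integral of |t**2 + 13*t + 42|.
∫[-1,5] (t**2 + 13*t + 42) dt = 450.

450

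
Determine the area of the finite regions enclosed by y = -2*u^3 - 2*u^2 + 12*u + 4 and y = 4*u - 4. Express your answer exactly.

71/3

Set the curves equal: -2*u^3 - 2*u^2 + 12*u + 4 = 4*u - 4, so -2*u^3 - 2*u^2 + 8*u + 8 = 0, which factors as -2*(u - 2)*(u + 1)*(u + 2) = 0. The curves meet at u = -2, -1, 2.
On [-2, -1], y = 4*u - 4 is on top; that piece has area ∫[-2,-1] (-(-2*u^3 - 2*u^2 + 8*u + 8)) du = 7/6.
On [-1, 2], y = -2*u^3 - 2*u^2 + 12*u + 4 is on top; that piece has area ∫[-1,2] (-2*u^3 - 2*u^2 + 8*u + 8) du = 45/2.
Total enclosed area = 7/6 + 45/2 = 71/3.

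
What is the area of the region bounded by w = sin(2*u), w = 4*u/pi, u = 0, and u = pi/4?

On [0, pi/4], (sin(2*u)) - (4*u/pi) = -4*u/pi + sin(2*u) is ≥ 0 throughout, so the area is a single integral of |-4*u/pi + sin(2*u)|.
∫[0,pi/4] (-4*u/pi + sin(2*u)) du = 1/2 - pi/8.

1/2 - pi/8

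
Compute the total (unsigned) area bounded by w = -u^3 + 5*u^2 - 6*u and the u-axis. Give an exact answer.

The curve meets the u-axis where -u^3 + 5*u^2 - 6*u = 0, i.e. -u*(u - 3)*(u - 2) = 0, at u = 0, 2, 3.
On [0, 2] the curve lies below the axis; ∫[0,2] (-u^3 + 5*u^2 - 6*u) du = -8/3, giving area 8/3.
On [2, 3] the curve lies above the axis; ∫[2,3] (-u^3 + 5*u^2 - 6*u) du = 5/12, giving area 5/12.
Total area = 8/3 + 5/12 = 37/12.

37/12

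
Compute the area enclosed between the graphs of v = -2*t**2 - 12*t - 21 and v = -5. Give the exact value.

8/3

Set the curves equal: -2*t**2 - 12*t - 21 = -5, so -2*t**2 - 12*t - 16 = 0, which factors as -2*(t + 2)*(t + 4) = 0. The curves meet at t = -4, -2.
On [-4, -2], v = -2*t**2 - 12*t - 21 is on top; that piece has area ∫[-4,-2] (-2*t**2 - 12*t - 16) dt = 8/3.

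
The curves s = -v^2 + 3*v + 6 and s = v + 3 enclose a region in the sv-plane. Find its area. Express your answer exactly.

Both boundary curves give s as a function of v, so integrate with respect to v. Setting them equal: -v^2 + 2*v + 3 = 0, i.e. -(v - 3)*(v + 1) = 0, so they meet at v = -1, 3.
For v in [-1, 3], s = -v^2 + 3*v + 6 is on the right; area = ∫[-1,3] (-v^2 + 2*v + 3) dv = 32/3.

32/3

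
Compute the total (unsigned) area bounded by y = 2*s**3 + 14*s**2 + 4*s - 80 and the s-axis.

The curve meets the s-axis where 2*s**3 + 14*s**2 + 4*s - 80 = 0, i.e. 2*(s - 2)*(s + 4)*(s + 5) = 0, at s = -5, -4, 2.
On [-5, -4] the curve lies above the axis; ∫[-5,-4] (2*s**3 + 14*s**2 + 4*s - 80) ds = 13/6, giving area 13/6.
On [-4, 2] the curve lies below the axis; ∫[-4,2] (2*s**3 + 14*s**2 + 4*s - 80) ds = -288, giving area 288.
Total area = 13/6 + 288 = 1741/6.

1741/6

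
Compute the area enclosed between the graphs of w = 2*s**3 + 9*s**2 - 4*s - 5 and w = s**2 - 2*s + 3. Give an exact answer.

Set the curves equal: 2*s**3 + 9*s**2 - 4*s - 5 = s**2 - 2*s + 3, so 2*s**3 + 8*s**2 - 2*s - 8 = 0, which factors as 2*(s - 1)*(s + 1)*(s + 4) = 0. The curves meet at s = -4, -1, 1.
On [-4, -1], w = 2*s**3 + 9*s**2 - 4*s - 5 is on top; that piece has area ∫[-4,-1] (2*s**3 + 8*s**2 - 2*s - 8) ds = 63/2.
On [-1, 1], w = s**2 - 2*s + 3 is on top; that piece has area ∫[-1,1] (-(2*s**3 + 8*s**2 - 2*s - 8)) ds = 32/3.
Total enclosed area = 63/2 + 32/3 = 253/6.

253/6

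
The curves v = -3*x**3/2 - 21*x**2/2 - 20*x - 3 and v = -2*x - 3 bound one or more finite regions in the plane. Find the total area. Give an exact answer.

71/4

Set the curves equal: -3*x**3/2 - 21*x**2/2 - 20*x - 3 = -2*x - 3, so -3*x**3/2 - 21*x**2/2 - 18*x = 0, which factors as -3*x*(x + 3)*(x + 4)/2 = 0. The curves meet at x = -4, -3, 0.
On [-4, -3], v = -2*x - 3 is on top; that piece has area ∫[-4,-3] (-(-3*x**3/2 - 21*x**2/2 - 18*x)) dx = 7/8.
On [-3, 0], v = -3*x**3/2 - 21*x**2/2 - 20*x - 3 is on top; that piece has area ∫[-3,0] (-3*x**3/2 - 21*x**2/2 - 18*x) dx = 135/8.
Total enclosed area = 7/8 + 135/8 = 71/4.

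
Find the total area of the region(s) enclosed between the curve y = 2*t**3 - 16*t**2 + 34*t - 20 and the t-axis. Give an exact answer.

71/3

The curve meets the t-axis where 2*t**3 - 16*t**2 + 34*t - 20 = 0, i.e. 2*(t - 5)*(t - 2)*(t - 1) = 0, at t = 1, 2, 5.
On [1, 2] the curve lies above the axis; ∫[1,2] (2*t**3 - 16*t**2 + 34*t - 20) dt = 7/6, giving area 7/6.
On [2, 5] the curve lies below the axis; ∫[2,5] (2*t**3 - 16*t**2 + 34*t - 20) dt = -45/2, giving area 45/2.
Total area = 7/6 + 45/2 = 71/3.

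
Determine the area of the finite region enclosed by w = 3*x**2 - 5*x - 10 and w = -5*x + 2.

32

Set the curves equal: 3*x**2 - 5*x - 10 = -5*x + 2, so 3*x**2 - 12 = 0, which factors as 3*(x - 2)*(x + 2) = 0. The curves meet at x = -2, 2.
On [-2, 2], w = -5*x + 2 is on top; that piece has area ∫[-2,2] (-(3*x**2 - 12)) dx = 32.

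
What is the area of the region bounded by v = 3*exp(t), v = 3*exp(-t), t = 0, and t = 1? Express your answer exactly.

-6 + 3*exp(-1) + 3*exp(1)

On [0, 1], (3*exp(t)) - (3*exp(-t)) = 3*exp(t) - 3*exp(-t) is ≥ 0 throughout, so the area is a single integral of |3*exp(t) - 3*exp(-t)|.
∫[0,1] (3*exp(t) - 3*exp(-t)) dt = -6 + 3*exp(-1) + 3*exp(1).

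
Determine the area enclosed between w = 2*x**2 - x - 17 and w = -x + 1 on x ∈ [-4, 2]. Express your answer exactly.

The difference (2*x**2 - x - 17) - (-x + 1) = 2*x**2 - 18 changes sign at x = -3 inside [-4, 2], so split the integral there.
∫[-4,-3] (2*x**2 - 18) dx = 20/3.
∫[-3,2] (2*x**2 - 18) dx = -200/3; the area of that piece is 200/3.
Total area = 20/3 + 200/3 = 220/3.

220/3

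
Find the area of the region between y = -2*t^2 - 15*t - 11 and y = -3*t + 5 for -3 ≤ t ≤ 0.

The difference (-2*t^2 - 15*t - 11) - (-3*t + 5) = -2*t^2 - 12*t - 16 changes sign at t = -2 inside [-3, 0], so split the integral there.
∫[-3,-2] (-2*t^2 - 12*t - 16) dt = 4/3.
∫[-2,0] (-2*t^2 - 12*t - 16) dt = -40/3; the area of that piece is 40/3.
Total area = 4/3 + 40/3 = 44/3.

44/3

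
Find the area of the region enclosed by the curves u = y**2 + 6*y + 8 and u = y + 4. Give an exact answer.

9/2

Both boundary curves give u as a function of y, so integrate with respect to y. Setting them equal: y**2 + 5*y + 4 = 0, i.e. (y + 1)*(y + 4) = 0, so they meet at y = -4, -1.
For y in [-4, -1], u = y**2 + 6*y + 8 is on the left; area = ∫[-4,-1] (-(y**2 + 5*y + 4)) dy = 9/2.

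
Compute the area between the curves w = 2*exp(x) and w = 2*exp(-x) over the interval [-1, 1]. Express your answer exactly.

The difference (2*exp(x)) - (2*exp(-x)) = 2*exp(x) - 2*exp(-x) changes sign at x = 0 inside [-1, 1], so split the integral there.
∫[-1,0] (2*exp(x) - 2*exp(-x)) dx = -2*exp(1) - 2*exp(-1) + 4; the area of that piece is -4 + 2*exp(-1) + 2*exp(1).
∫[0,1] (2*exp(x) - 2*exp(-x)) dx = -4 + 2*exp(-1) + 2*exp(1).
Total area = (-4 + 2*exp(-1) + 2*exp(1)) + (-4 + 2*exp(-1) + 2*exp(1)) = -8 + 4*exp(-1) + 4*exp(1).

-8 + 4*exp(-1) + 4*exp(1)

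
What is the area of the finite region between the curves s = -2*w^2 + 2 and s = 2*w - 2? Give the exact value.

Both boundary curves give s as a function of w, so integrate with respect to w. Setting them equal: -2*w^2 - 2*w + 4 = 0, i.e. -2*(w - 1)*(w + 2) = 0, so they meet at w = -2, 1.
For w in [-2, 1], s = -2*w^2 + 2 is on the right; area = ∫[-2,1] (-2*w^2 - 2*w + 4) dw = 9.

9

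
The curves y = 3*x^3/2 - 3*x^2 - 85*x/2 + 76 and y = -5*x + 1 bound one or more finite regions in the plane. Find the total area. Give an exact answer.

Set the curves equal: 3*x^3/2 - 3*x^2 - 85*x/2 + 76 = -5*x + 1, so 3*x^3/2 - 3*x^2 - 75*x/2 + 75 = 0, which factors as 3*(x - 5)*(x - 2)*(x + 5)/2 = 0. The curves meet at x = -5, 2, 5.
On [-5, 2], y = 3*x^3/2 - 3*x^2 - 85*x/2 + 76 is on top; that piece has area ∫[-5,2] (3*x^3/2 - 3*x^2 - 75*x/2 + 75) dx = 4459/8.
On [2, 5], y = -5*x + 1 is on top; that piece has area ∫[2,5] (-(3*x^3/2 - 3*x^2 - 75*x/2 + 75)) dx = 459/8.
Total enclosed area = 4459/8 + 459/8 = 2459/4.

2459/4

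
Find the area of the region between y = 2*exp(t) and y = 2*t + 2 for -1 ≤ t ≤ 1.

On [-1, 1], (2*exp(t)) - (2*t + 2) = -2*t + 2*exp(t) - 2 is ≥ 0 throughout, so the area is a single integral of |-2*t + 2*exp(t) - 2|.
∫[-1,1] (-2*t + 2*exp(t) - 2) dt = -4 - 2*exp(-1) + 2*exp(1).

-4 - 2*exp(-1) + 2*exp(1)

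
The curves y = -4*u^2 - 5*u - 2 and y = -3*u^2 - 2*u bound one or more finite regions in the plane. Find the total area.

Set the curves equal: -4*u^2 - 5*u - 2 = -3*u^2 - 2*u, so -u^2 - 3*u - 2 = 0, which factors as -(u + 1)*(u + 2) = 0. The curves meet at u = -2, -1.
On [-2, -1], y = -4*u^2 - 5*u - 2 is on top; that piece has area ∫[-2,-1] (-u^2 - 3*u - 2) du = 1/6.

1/6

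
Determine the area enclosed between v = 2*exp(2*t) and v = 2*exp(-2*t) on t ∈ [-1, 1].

-4 + 2*exp(-2) + 2*exp(2)

The difference (2*exp(2*t)) - (2*exp(-2*t)) = 2*exp(2*t) - 2*exp(-2*t) changes sign at t = 0 inside [-1, 1], so split the integral there.
∫[-1,0] (2*exp(2*t) - 2*exp(-2*t)) dt = -exp(2) - exp(-2) + 2; the area of that piece is -2 + exp(-2) + exp(2).
∫[0,1] (2*exp(2*t) - 2*exp(-2*t)) dt = -2 + exp(-2) + exp(2).
Total area = (-2 + exp(-2) + exp(2)) + (-2 + exp(-2) + exp(2)) = -4 + 2*exp(-2) + 2*exp(2).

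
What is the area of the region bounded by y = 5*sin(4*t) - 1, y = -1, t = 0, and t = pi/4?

On [0, pi/4], (5*sin(4*t) - 1) - (-1) = 5*sin(4*t) is ≥ 0 throughout, so the area is a single integral of |5*sin(4*t)|.
∫[0,pi/4] (5*sin(4*t)) dt = 5/2.

5/2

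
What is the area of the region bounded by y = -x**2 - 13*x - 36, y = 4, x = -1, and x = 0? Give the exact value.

On [-1, 0], (-x**2 - 13*x - 36) - (4) = -x**2 - 13*x - 40 is ≤ 0 throughout, so the area is a single integral of |-x**2 - 13*x - 40|.
∫[-1,0] (-x**2 - 13*x - 40) dx = -203/6; the area of that piece is 203/6.

203/6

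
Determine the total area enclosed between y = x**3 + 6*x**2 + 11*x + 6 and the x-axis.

1/2

The curve meets the x-axis where x**3 + 6*x**2 + 11*x + 6 = 0, i.e. (x + 1)*(x + 2)*(x + 3) = 0, at x = -3, -2, -1.
On [-3, -2] the curve lies above the axis; ∫[-3,-2] (x**3 + 6*x**2 + 11*x + 6) dx = 1/4, giving area 1/4.
On [-2, -1] the curve lies below the axis; ∫[-2,-1] (x**3 + 6*x**2 + 11*x + 6) dx = -1/4, giving area 1/4.
Total area = 1/4 + 1/4 = 1/2.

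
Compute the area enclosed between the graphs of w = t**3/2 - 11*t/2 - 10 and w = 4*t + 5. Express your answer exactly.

Set the curves equal: t**3/2 - 11*t/2 - 10 = 4*t + 5, so t**3/2 - 19*t/2 - 15 = 0, which factors as (t - 5)*(t + 2)*(t + 3)/2 = 0. The curves meet at t = -3, -2, 5.
On [-3, -2], w = t**3/2 - 11*t/2 - 10 is on top; that piece has area ∫[-3,-2] (t**3/2 - 19*t/2 - 15) dt = 5/8.
On [-2, 5], w = 4*t + 5 is on top; that piece has area ∫[-2,5] (-(t**3/2 - 19*t/2 - 15)) dt = 1029/8.
Total enclosed area = 5/8 + 1029/8 = 517/4.

517/4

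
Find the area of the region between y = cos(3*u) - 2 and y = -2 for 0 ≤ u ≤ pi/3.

2/3

The difference (cos(3*u) - 2) - (-2) = cos(3*u) changes sign at u = pi/6 inside [0, pi/3], so split the integral there.
∫[0,pi/6] (cos(3*u)) du = 1/3.
∫[pi/6,pi/3] (cos(3*u)) du = -1/3; the area of that piece is 1/3.
Total area = 1/3 + 1/3 = 2/3.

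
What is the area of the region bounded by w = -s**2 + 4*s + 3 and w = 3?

32/3

Set the curves equal: -s**2 + 4*s + 3 = 3, so -s**2 + 4*s = 0, which factors as -s*(s - 4) = 0. The curves meet at s = 0, 4.
On [0, 4], w = -s**2 + 4*s + 3 is on top; that piece has area ∫[0,4] (-s**2 + 4*s) ds = 32/3.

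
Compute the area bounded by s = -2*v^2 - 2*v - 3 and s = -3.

Both boundary curves give s as a function of v, so integrate with respect to v. Setting them equal: -2*v^2 - 2*v = 0, i.e. -2*v*(v + 1) = 0, so they meet at v = -1, 0.
For v in [-1, 0], s = -2*v^2 - 2*v - 3 is on the right; area = ∫[-1,0] (-2*v^2 - 2*v) dv = 1/3.

1/3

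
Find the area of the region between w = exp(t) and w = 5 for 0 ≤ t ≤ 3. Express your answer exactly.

-24 + 10*log(5) + exp(3)

The difference (exp(t)) - (5) = exp(t) - 5 changes sign at t = log(5) inside [0, 3], so split the integral there.
∫[0,log(5)] (exp(t) - 5) dt = 4 - log(3125); the area of that piece is -4 + log(3125).
∫[log(5),3] (exp(t) - 5) dt = -20 + 5*log(5) + exp(3).
Total area = (-4 + log(3125)) + (-20 + 5*log(5) + exp(3)) = -24 + 10*log(5) + exp(3).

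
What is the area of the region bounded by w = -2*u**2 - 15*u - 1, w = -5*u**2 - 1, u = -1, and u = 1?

15

The difference (-2*u**2 - 15*u - 1) - (-5*u**2 - 1) = 3*u**2 - 15*u changes sign at u = 0 inside [-1, 1], so split the integral there.
∫[-1,0] (3*u**2 - 15*u) du = 17/2.
∫[0,1] (3*u**2 - 15*u) du = -13/2; the area of that piece is 13/2.
Total area = 17/2 + 13/2 = 15.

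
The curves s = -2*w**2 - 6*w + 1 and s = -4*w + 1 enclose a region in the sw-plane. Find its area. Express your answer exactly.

Both boundary curves give s as a function of w, so integrate with respect to w. Setting them equal: -2*w**2 - 2*w = 0, i.e. -2*w*(w + 1) = 0, so they meet at w = -1, 0.
For w in [-1, 0], s = -2*w**2 - 6*w + 1 is on the right; area = ∫[-1,0] (-2*w**2 - 2*w) dw = 1/3.

1/3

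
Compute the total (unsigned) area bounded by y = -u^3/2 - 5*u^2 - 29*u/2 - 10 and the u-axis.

71/12

The curve meets the u-axis where -u^3/2 - 5*u^2 - 29*u/2 - 10 = 0, i.e. -(u + 1)*(u + 4)*(u + 5)/2 = 0, at u = -5, -4, -1.
On [-5, -4] the curve lies below the axis; ∫[-5,-4] (-u^3/2 - 5*u^2 - 29*u/2 - 10) du = -7/24, giving area 7/24.
On [-4, -1] the curve lies above the axis; ∫[-4,-1] (-u^3/2 - 5*u^2 - 29*u/2 - 10) du = 45/8, giving area 45/8.
Total area = 7/24 + 45/8 = 71/12.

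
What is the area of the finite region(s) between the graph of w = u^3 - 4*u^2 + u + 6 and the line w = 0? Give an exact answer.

The curve meets the u-axis where u^3 - 4*u^2 + u + 6 = 0, i.e. (u - 3)*(u - 2)*(u + 1) = 0, at u = -1, 2, 3.
On [-1, 2] the curve lies above the axis; ∫[-1,2] (u^3 - 4*u^2 + u + 6) du = 45/4, giving area 45/4.
On [2, 3] the curve lies below the axis; ∫[2,3] (u^3 - 4*u^2 + u + 6) du = -7/12, giving area 7/12.
Total area = 45/4 + 7/12 = 71/6.

71/6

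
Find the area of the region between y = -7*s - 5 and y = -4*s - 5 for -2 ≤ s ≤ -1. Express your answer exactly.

On [-2, -1], (-7*s - 5) - (-4*s - 5) = -3*s is ≥ 0 throughout, so the area is a single integral of |-3*s|.
∫[-2,-1] (-3*s) ds = 9/2.

9/2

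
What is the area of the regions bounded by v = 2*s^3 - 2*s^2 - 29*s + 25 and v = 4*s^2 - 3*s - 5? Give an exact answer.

Set the curves equal: 2*s^3 - 2*s^2 - 29*s + 25 = 4*s^2 - 3*s - 5, so 2*s^3 - 6*s^2 - 26*s + 30 = 0, which factors as 2*(s - 5)*(s - 1)*(s + 3) = 0. The curves meet at s = -3, 1, 5.
On [-3, 1], v = 2*s^3 - 2*s^2 - 29*s + 25 is on top; that piece has area ∫[-3,1] (2*s^3 - 6*s^2 - 26*s + 30) ds = 128.
On [1, 5], v = 4*s^2 - 3*s - 5 is on top; that piece has area ∫[1,5] (-(2*s^3 - 6*s^2 - 26*s + 30)) ds = 128.
Total enclosed area = 128 + 128 = 256.

256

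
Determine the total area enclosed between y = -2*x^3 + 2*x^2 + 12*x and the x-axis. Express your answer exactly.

The curve meets the x-axis where -2*x^3 + 2*x^2 + 12*x = 0, i.e. -2*x*(x - 3)*(x + 2) = 0, at x = -2, 0, 3.
On [-2, 0] the curve lies below the axis; ∫[-2,0] (-2*x^3 + 2*x^2 + 12*x) dx = -32/3, giving area 32/3.
On [0, 3] the curve lies above the axis; ∫[0,3] (-2*x^3 + 2*x^2 + 12*x) dx = 63/2, giving area 63/2.
Total area = 32/3 + 63/2 = 253/6.

253/6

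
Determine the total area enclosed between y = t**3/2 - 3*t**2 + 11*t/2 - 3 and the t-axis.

The curve meets the t-axis where t**3/2 - 3*t**2 + 11*t/2 - 3 = 0, i.e. (t - 3)*(t - 2)*(t - 1)/2 = 0, at t = 1, 2, 3.
On [1, 2] the curve lies above the axis; ∫[1,2] (t**3/2 - 3*t**2 + 11*t/2 - 3) dt = 1/8, giving area 1/8.
On [2, 3] the curve lies below the axis; ∫[2,3] (t**3/2 - 3*t**2 + 11*t/2 - 3) dt = -1/8, giving area 1/8.
Total area = 1/8 + 1/8 = 1/4.

1/4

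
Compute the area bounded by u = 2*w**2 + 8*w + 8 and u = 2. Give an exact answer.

8/3

Both boundary curves give u as a function of w, so integrate with respect to w. Setting them equal: 2*w**2 + 8*w + 6 = 0, i.e. 2*(w + 1)*(w + 3) = 0, so they meet at w = -3, -1.
For w in [-3, -1], u = 2*w**2 + 8*w + 8 is on the left; area = ∫[-3,-1] (-(2*w**2 + 8*w + 6)) dw = 8/3.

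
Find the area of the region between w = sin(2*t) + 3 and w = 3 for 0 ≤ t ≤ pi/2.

1

On [0, pi/2], (sin(2*t) + 3) - (3) = sin(2*t) is ≥ 0 throughout, so the area is a single integral of |sin(2*t)|.
∫[0,pi/2] (sin(2*t)) dt = 1.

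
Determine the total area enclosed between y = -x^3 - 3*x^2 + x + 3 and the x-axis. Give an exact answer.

The curve meets the x-axis where -x^3 - 3*x^2 + x + 3 = 0, i.e. -(x - 1)*(x + 1)*(x + 3) = 0, at x = -3, -1, 1.
On [-3, -1] the curve lies below the axis; ∫[-3,-1] (-x^3 - 3*x^2 + x + 3) dx = -4, giving area 4.
On [-1, 1] the curve lies above the axis; ∫[-1,1] (-x^3 - 3*x^2 + x + 3) dx = 4, giving area 4.
Total area = 4 + 4 = 8.

8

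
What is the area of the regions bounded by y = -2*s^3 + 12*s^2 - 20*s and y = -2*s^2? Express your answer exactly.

253/6

Set the curves equal: -2*s^3 + 12*s^2 - 20*s = -2*s^2, so -2*s^3 + 14*s^2 - 20*s = 0, which factors as -2*s*(s - 5)*(s - 2) = 0. The curves meet at s = 0, 2, 5.
On [0, 2], y = -2*s^2 is on top; that piece has area ∫[0,2] (-(-2*s^3 + 14*s^2 - 20*s)) ds = 32/3.
On [2, 5], y = -2*s^3 + 12*s^2 - 20*s is on top; that piece has area ∫[2,5] (-2*s^3 + 14*s^2 - 20*s) ds = 63/2.
Total enclosed area = 32/3 + 63/2 = 253/6.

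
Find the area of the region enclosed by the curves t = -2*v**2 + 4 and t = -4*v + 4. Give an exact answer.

Both boundary curves give t as a function of v, so integrate with respect to v. Setting them equal: -2*v**2 + 4*v = 0, i.e. -2*v*(v - 2) = 0, so they meet at v = 0, 2.
For v in [0, 2], t = -2*v**2 + 4 is on the right; area = ∫[0,2] (-2*v**2 + 4*v) dv = 8/3.

8/3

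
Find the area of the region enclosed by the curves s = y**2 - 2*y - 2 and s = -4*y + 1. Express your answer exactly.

Both boundary curves give s as a function of y, so integrate with respect to y. Setting them equal: y**2 + 2*y - 3 = 0, i.e. (y - 1)*(y + 3) = 0, so they meet at y = -3, 1.
For y in [-3, 1], s = y**2 - 2*y - 2 is on the left; area = ∫[-3,1] (-(y**2 + 2*y - 3)) dy = 32/3.

32/3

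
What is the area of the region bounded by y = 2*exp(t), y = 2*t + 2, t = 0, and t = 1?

On [0, 1], (2*exp(t)) - (2*t + 2) = -2*t + 2*exp(t) - 2 is ≥ 0 throughout, so the area is a single integral of |-2*t + 2*exp(t) - 2|.
∫[0,1] (-2*t + 2*exp(t) - 2) dt = -5 + 2*exp(1).

-5 + 2*exp(1)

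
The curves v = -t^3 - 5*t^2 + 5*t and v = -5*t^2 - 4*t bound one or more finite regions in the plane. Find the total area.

81/2

Set the curves equal: -t^3 - 5*t^2 + 5*t = -5*t^2 - 4*t, so -t^3 + 9*t = 0, which factors as -t*(t - 3)*(t + 3) = 0. The curves meet at t = -3, 0, 3.
On [-3, 0], v = -5*t^2 - 4*t is on top; that piece has area ∫[-3,0] (-(-t^3 + 9*t)) dt = 81/4.
On [0, 3], v = -t^3 - 5*t^2 + 5*t is on top; that piece has area ∫[0,3] (-t^3 + 9*t) dt = 81/4.
Total enclosed area = 81/4 + 81/4 = 81/2.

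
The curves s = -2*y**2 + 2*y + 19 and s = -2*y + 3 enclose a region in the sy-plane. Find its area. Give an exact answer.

72

Both boundary curves give s as a function of y, so integrate with respect to y. Setting them equal: -2*y**2 + 4*y + 16 = 0, i.e. -2*(y - 4)*(y + 2) = 0, so they meet at y = -2, 4.
For y in [-2, 4], s = -2*y**2 + 2*y + 19 is on the right; area = ∫[-2,4] (-2*y**2 + 4*y + 16) dy = 72.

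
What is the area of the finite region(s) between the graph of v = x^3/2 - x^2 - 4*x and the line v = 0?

The curve meets the x-axis where x^3/2 - x^2 - 4*x = 0, i.e. x*(x - 4)*(x + 2)/2 = 0, at x = -2, 0, 4.
On [-2, 0] the curve lies above the axis; ∫[-2,0] (x^3/2 - x^2 - 4*x) dx = 10/3, giving area 10/3.
On [0, 4] the curve lies below the axis; ∫[0,4] (x^3/2 - x^2 - 4*x) dx = -64/3, giving area 64/3.
Total area = 10/3 + 64/3 = 74/3.

74/3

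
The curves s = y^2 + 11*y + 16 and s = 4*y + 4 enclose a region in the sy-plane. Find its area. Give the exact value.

1/6

Both boundary curves give s as a function of y, so integrate with respect to y. Setting them equal: y^2 + 7*y + 12 = 0, i.e. (y + 3)*(y + 4) = 0, so they meet at y = -4, -3.
For y in [-4, -3], s = y^2 + 11*y + 16 is on the left; area = ∫[-4,-3] (-(y^2 + 7*y + 12)) dy = 1/6.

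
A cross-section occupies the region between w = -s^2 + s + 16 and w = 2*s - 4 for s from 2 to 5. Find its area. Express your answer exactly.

121/6

The difference (-s^2 + s + 16) - (2*s - 4) = -s^2 - s + 20 changes sign at s = 4 inside [2, 5], so split the integral there.
∫[2,4] (-s^2 - s + 20) ds = 46/3.
∫[4,5] (-s^2 - s + 20) ds = -29/6; the area of that piece is 29/6.
Total area = 46/3 + 29/6 = 121/6.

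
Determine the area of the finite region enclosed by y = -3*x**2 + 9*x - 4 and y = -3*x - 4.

32

Set the curves equal: -3*x**2 + 9*x - 4 = -3*x - 4, so -3*x**2 + 12*x = 0, which factors as -3*x*(x - 4) = 0. The curves meet at x = 0, 4.
On [0, 4], y = -3*x**2 + 9*x - 4 is on top; that piece has area ∫[0,4] (-3*x**2 + 12*x) dx = 32.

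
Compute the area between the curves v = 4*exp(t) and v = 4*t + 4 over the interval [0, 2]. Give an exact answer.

On [0, 2], (4*exp(t)) - (4*t + 4) = -4*t + 4*exp(t) - 4 is ≥ 0 throughout, so the area is a single integral of |-4*t + 4*exp(t) - 4|.
∫[0,2] (-4*t + 4*exp(t) - 4) dt = -20 + 4*exp(2).

-20 + 4*exp(2)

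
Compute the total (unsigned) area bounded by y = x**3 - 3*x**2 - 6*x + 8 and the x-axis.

81/2

The curve meets the x-axis where x**3 - 3*x**2 - 6*x + 8 = 0, i.e. (x - 4)*(x - 1)*(x + 2) = 0, at x = -2, 1, 4.
On [-2, 1] the curve lies above the axis; ∫[-2,1] (x**3 - 3*x**2 - 6*x + 8) dx = 81/4, giving area 81/4.
On [1, 4] the curve lies below the axis; ∫[1,4] (x**3 - 3*x**2 - 6*x + 8) dx = -81/4, giving area 81/4.
Total area = 81/4 + 81/4 = 81/2.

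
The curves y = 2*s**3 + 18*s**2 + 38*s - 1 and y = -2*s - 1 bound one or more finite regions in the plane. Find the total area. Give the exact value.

131/2

Set the curves equal: 2*s**3 + 18*s**2 + 38*s - 1 = -2*s - 1, so 2*s**3 + 18*s**2 + 40*s = 0, which factors as 2*s*(s + 4)*(s + 5) = 0. The curves meet at s = -5, -4, 0.
On [-5, -4], y = 2*s**3 + 18*s**2 + 38*s - 1 is on top; that piece has area ∫[-5,-4] (2*s**3 + 18*s**2 + 40*s) ds = 3/2.
On [-4, 0], y = -2*s - 1 is on top; that piece has area ∫[-4,0] (-(2*s**3 + 18*s**2 + 40*s)) ds = 64.
Total enclosed area = 3/2 + 64 = 131/2.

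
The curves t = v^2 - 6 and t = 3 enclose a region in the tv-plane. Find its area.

Both boundary curves give t as a function of v, so integrate with respect to v. Setting them equal: v^2 - 9 = 0, i.e. (v - 3)*(v + 3) = 0, so they meet at v = -3, 3.
For v in [-3, 3], t = v^2 - 6 is on the left; area = ∫[-3,3] (-(v^2 - 9)) dv = 36.

36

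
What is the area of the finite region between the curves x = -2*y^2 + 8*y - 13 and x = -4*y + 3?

Both boundary curves give x as a function of y, so integrate with respect to y. Setting them equal: -2*y^2 + 12*y - 16 = 0, i.e. -2*(y - 4)*(y - 2) = 0, so they meet at y = 2, 4.
For y in [2, 4], x = -2*y^2 + 8*y - 13 is on the right; area = ∫[2,4] (-2*y^2 + 12*y - 16) dy = 8/3.

8/3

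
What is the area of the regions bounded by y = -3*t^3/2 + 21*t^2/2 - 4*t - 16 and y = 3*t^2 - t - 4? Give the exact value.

Set the curves equal: -3*t^3/2 + 21*t^2/2 - 4*t - 16 = 3*t^2 - t - 4, so -3*t^3/2 + 15*t^2/2 - 3*t - 12 = 0, which factors as -3*(t - 4)*(t - 2)*(t + 1)/2 = 0. The curves meet at t = -1, 2, 4.
On [-1, 2], y = 3*t^2 - t - 4 is on top; that piece has area ∫[-1,2] (-(-3*t^3/2 + 15*t^2/2 - 3*t - 12)) dt = 189/8.
On [2, 4], y = -3*t^3/2 + 21*t^2/2 - 4*t - 16 is on top; that piece has area ∫[2,4] (-3*t^3/2 + 15*t^2/2 - 3*t - 12) dt = 8.
Total enclosed area = 189/8 + 8 = 253/8.

253/8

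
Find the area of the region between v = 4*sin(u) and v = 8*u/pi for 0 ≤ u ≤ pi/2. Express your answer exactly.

On [0, pi/2], (4*sin(u)) - (8*u/pi) = -8*u/pi + 4*sin(u) is ≥ 0 throughout, so the area is a single integral of |-8*u/pi + 4*sin(u)|.
∫[0,pi/2] (-8*u/pi + 4*sin(u)) du = 4 - pi.

4 - pi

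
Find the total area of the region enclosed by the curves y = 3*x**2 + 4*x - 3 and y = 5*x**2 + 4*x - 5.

8/3

Set the curves equal: 3*x**2 + 4*x - 3 = 5*x**2 + 4*x - 5, so -2*x**2 + 2 = 0, which factors as -2*(x - 1)*(x + 1) = 0. The curves meet at x = -1, 1.
On [-1, 1], y = 3*x**2 + 4*x - 3 is on top; that piece has area ∫[-1,1] (-2*x**2 + 2) dx = 8/3.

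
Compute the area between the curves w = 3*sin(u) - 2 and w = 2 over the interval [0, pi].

On [0, pi], (3*sin(u) - 2) - (2) = 3*sin(u) - 4 is ≤ 0 throughout, so the area is a single integral of |3*sin(u) - 4|.
∫[0,pi] (3*sin(u) - 4) du = 6 - 4*pi; the area of that piece is -6 + 4*pi.

-6 + 4*pi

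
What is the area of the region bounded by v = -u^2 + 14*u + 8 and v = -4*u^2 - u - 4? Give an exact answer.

27/2

Set the curves equal: -u^2 + 14*u + 8 = -4*u^2 - u - 4, so 3*u^2 + 15*u + 12 = 0, which factors as 3*(u + 1)*(u + 4) = 0. The curves meet at u = -4, -1.
On [-4, -1], v = -4*u^2 - u - 4 is on top; that piece has area ∫[-4,-1] (-(3*u^2 + 15*u + 12)) du = 27/2.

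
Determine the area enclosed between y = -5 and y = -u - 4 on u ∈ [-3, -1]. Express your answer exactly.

6

On [-3, -1], (-5) - (-u - 4) = u - 1 is ≤ 0 throughout, so the area is a single integral of |u - 1|.
∫[-3,-1] (u - 1) du = -6; the area of that piece is 6.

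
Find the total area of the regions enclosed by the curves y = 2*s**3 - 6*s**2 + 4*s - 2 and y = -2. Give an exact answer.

1

Set the curves equal: 2*s**3 - 6*s**2 + 4*s - 2 = -2, so 2*s**3 - 6*s**2 + 4*s = 0, which factors as 2*s*(s - 2)*(s - 1) = 0. The curves meet at s = 0, 1, 2.
On [0, 1], y = 2*s**3 - 6*s**2 + 4*s - 2 is on top; that piece has area ∫[0,1] (2*s**3 - 6*s**2 + 4*s) ds = 1/2.
On [1, 2], y = -2 is on top; that piece has area ∫[1,2] (-(2*s**3 - 6*s**2 + 4*s)) ds = 1/2.
Total enclosed area = 1/2 + 1/2 = 1.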